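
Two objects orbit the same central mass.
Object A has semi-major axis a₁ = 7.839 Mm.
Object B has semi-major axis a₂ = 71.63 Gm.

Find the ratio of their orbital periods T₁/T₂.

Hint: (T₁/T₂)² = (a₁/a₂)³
a₁ = 7.839 Mm = 7.839 × 10^6 m
a₂ = 71.63 Gm = 7.163 × 10^10 m
a₁/a₂ = 0.000109437
T₁/T₂ = (a₁/a₂)^(3/2) = (0.000109437)^1.5 = 1.14485 × 10^-6

Final answer: T₁/T₂ = 1.145 × 10^-6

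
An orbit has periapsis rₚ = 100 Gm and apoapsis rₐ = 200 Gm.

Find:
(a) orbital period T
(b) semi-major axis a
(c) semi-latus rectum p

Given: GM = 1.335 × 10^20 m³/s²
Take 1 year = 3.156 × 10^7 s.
rₚ = 100 Gm = 1 × 10^11 m
rₐ = 200 Gm = 2 × 10^11 m
GM = 1.335 × 10^20 m³/s²
a = (rₚ + rₐ)/2 = 1.5 × 10^11 m
e = (rₐ − rₚ)/(rₐ + rₚ) = (1 × 10^11) / (3 × 10^11) = 0.333333
(a) a³ = 3.375 × 10^33 m³;  T = 2π √(a³/GM) = 2π × 5.02801 × 10^6 s = 3.15919 × 10^7 s ≈ 1.001 years
(b) a = 1.5 × 10^11 m ≈ 150 Gm
(c) 1 − e² = 0.888889;  p = a(1 − e²) = 1.5 × 10^11 × 0.888889 = 1.33333 × 10^11 m ≈ 133.3 Gm

Final answer:
(a) orbital period T = 1.001 years
(b) semi-major axis a = 150 Gm
(c) semi-latus rectum p = 133.3 Gm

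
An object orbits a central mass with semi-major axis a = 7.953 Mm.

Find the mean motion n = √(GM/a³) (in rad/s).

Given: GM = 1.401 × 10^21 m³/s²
a = 7.953 Mm = 7.953 × 10^6 m
GM = 1.401 × 10^21 m³/s²
a³ = 5.03029 × 10^20 m³
GM/a³ = (1.401 × 10^21) / (5.03029 × 10^20) = 2.78513 s⁻²
n = √(GM/a³) = 1.66887 rad/s ≈ 1.669 rad/s

Final answer: n = 1.669 rad/s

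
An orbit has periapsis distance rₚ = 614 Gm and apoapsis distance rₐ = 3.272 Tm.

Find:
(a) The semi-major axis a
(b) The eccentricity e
rₚ = 614 Gm = 6.14 × 10^11 m
rₐ = 3.272 Tm = 3.272 × 10^12 m
(a) a = (rₚ + rₐ)/2 = 1.943 × 10^12 m ≈ 1.943 Tm
(b) e = (rₐ − rₚ)/(rₐ + rₚ) = (2.658 × 10^12) / (3.886 × 10^12) = 0.683994

Final answer:
(a) a = 1.943 Tm
(b) e = 0.684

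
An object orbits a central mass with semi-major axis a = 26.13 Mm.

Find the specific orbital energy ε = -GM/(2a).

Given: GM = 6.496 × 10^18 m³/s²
a = 26.13 Mm = 2.613 × 10^7 m
GM = 6.496 × 10^18 m³/s²
2a = 5.226 × 10^7 m
ε = −GM/(2a) = -1.24302 × 10^11 J/kg ≈ -124.3 GJ/kg

Final answer: -124.3 GJ/kg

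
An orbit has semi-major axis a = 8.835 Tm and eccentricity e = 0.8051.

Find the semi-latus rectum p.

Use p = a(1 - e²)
a = 8.835 Tm = 8.835 × 10^12 m
e = 0.8051,  e² = 0.648186,  1 − e² = 0.351814
p = a(1 − e²) = 8.835 × 10^12 m × 0.351814 = 3.10828 × 10^12 m ≈ 3.108 Tm

Final answer: p = 3.108 Tm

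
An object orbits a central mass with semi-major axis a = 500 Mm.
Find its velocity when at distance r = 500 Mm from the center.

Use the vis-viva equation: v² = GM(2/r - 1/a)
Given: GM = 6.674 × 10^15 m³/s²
a = 500 Mm = 5 × 10^8 m
r = 500 Mm = 5 × 10^8 m
GM = 6.674 × 10^15 m³/s²
2/r − 1/a = 4 × 10^-9 − 2 × 10^-9 = 2 × 10^-9 m⁻¹
v² = GM (2/r − 1/a) = 1.3348 × 10^7 m²/s²
v = 3653.49 m/s ≈ 3.653 km/s

Final answer: 3.653 km/s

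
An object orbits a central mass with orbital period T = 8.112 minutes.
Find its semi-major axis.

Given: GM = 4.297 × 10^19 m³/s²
T = 8.112 minutes = 486.72 s
GM = 4.297 × 10^19 m³/s²
Kepler's third law: a³ = GM T² / (4π²)
T² = 236896 s²
a³ = (4.297 × 10^19) × 236896 / (4π²) = 2.57848 × 10^23 m³
a = (a³)^(1/3) = 6.36485 × 10^7 m ≈ 6.365 × 10^7 m

Final answer: 6.365 × 10^7 m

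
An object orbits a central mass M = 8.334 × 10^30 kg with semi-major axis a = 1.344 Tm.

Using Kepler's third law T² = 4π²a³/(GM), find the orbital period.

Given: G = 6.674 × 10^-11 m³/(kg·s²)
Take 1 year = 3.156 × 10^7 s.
M = 8.334 × 10^30 kg
GM = G × M = 6.674 × 10^-11 × 8.334 × 10^30 = 5.56211 × 10^20 m³/s²
a = 1.344 Tm = 1.344 × 10^12 m
a³ = 2.42772 × 10^36 m³
T = 2π √(a³/GM) = 2π √((2.42772 × 10^36) / (5.56211 × 10^20)) = 2π × 6.60662 × 10^7 s
T = 4.15106 × 10^8 s ≈ 13.15 years

Final answer: 13.15 years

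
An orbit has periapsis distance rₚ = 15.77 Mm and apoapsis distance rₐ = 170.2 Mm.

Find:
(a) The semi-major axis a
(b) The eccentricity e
rₚ = 15.77 Mm = 1.577 × 10^7 m
rₐ = 170.2 Mm = 1.702 × 10^8 m
(a) a = (rₚ + rₐ)/2 = 9.2985 × 10^7 m ≈ 92.98 Mm
(b) e = (rₐ − rₚ)/(rₐ + rₚ) = (1.5443 × 10^8) / (1.8597 × 10^8) = 0.830403

Final answer:
(a) a = 92.98 Mm
(b) e = 0.8304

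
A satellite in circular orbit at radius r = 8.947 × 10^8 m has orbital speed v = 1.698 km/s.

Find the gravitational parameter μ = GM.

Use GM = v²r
r = 8.947 × 10^8 m
v = 1.698 km/s = 1698 m/s
v² = 2.8832 × 10^6 m²/s²
GM = v²r = 2.8832 × 10^6 × 8.947 × 10^8 = 2.5796 × 10^15 m³/s²
GM ≈ 2.58 × 10^15 m³/s²

Final answer: GM = 2.58 × 10^15 m³/s²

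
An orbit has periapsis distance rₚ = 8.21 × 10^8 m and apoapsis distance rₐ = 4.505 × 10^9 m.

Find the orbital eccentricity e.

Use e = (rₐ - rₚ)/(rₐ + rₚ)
rₚ = 8.21 × 10^8 m
rₐ = 4.505 × 10^9 m
rₐ − rₚ = 3.684 × 10^9 m
rₐ + rₚ = 5.326 × 10^9 m
e = (rₐ − rₚ)/(rₐ + rₚ) = 0.691701

Final answer: e = 0.6917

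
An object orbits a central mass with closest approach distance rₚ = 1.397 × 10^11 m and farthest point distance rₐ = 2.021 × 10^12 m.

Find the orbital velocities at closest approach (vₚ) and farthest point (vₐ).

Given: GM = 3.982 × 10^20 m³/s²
rₚ = 1.397 × 10^11 m
rₐ = 2.021 × 10^12 m
GM = 3.982 × 10^20 m³/s²
a = (rₚ + rₐ)/2 = 1.08035 × 10^12 m
Vis-viva: v² = GM (2/r − 1/a)
vₚ² = 3.982 × 10^20 × (1.43164 × 10^-11 − 9.25626 × 10^-13) = 5.3322 × 10^9 m²/s²
vₚ = 73021.9 m/s ≈ 73.02 km/s
vₐ² = 3.982 × 10^20 × (9.89609 × 10^-13 − 9.25626 × 10^-13) = 2.54781 × 10^7 m²/s²
vₐ = 5047.58 m/s ≈ 5.048 km/s

Final answer: vₚ = 73.02 km/s, vₐ = 5.048 km/s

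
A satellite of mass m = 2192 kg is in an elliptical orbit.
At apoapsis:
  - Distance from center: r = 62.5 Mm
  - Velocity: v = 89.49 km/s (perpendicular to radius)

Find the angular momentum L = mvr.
r = 62.5 Mm = 6.25 × 10^7 m
v = 89.49 km/s = 89490 m/s
vr = 89490 × 6.25 × 10^7 = 5.59312 × 10^12 m²/s
L = m × vr = 2192 × 5.59312 × 10^12 = 1.22601 × 10^16 kg·m²/s ≈ 1.226 × 10^16 kg·m²/s

Final answer: L = 1.226 × 10^16 kg·m²/s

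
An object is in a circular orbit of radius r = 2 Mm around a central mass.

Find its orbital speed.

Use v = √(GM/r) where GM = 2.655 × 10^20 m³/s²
r = 2 Mm = 2 × 10^6 m
GM = 2.655 × 10^20 m³/s²
GM/r = (2.655 × 10^20) / (2 × 10^6) = 1.3275 × 10^14 m²/s²
v = √(GM/r) = 1.15217 × 10^7 m/s ≈ 1.152 × 10^4 km/s

Final answer: 1.152 × 10^4 km/s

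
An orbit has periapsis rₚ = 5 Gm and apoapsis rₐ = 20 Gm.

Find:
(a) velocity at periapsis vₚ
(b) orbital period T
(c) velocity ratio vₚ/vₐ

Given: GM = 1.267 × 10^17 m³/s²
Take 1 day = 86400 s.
rₚ = 5 Gm = 5 × 10^9 m
rₐ = 20 Gm = 2 × 10^10 m
GM = 1.267 × 10^17 m³/s²
a = (rₚ + rₐ)/2 = 1.25 × 10^10 m
e = (rₐ − rₚ)/(rₐ + rₚ) = (1.5 × 10^10) / (2.5 × 10^10) = 0.6
(a) vₚ² = GM (2/rₚ − 1/a) = 1.267 × 10^17 × (4 × 10^-10 − 8 × 10^-11) = 4.0544 × 10^7 m²/s²;  vₚ = 6367.42 m/s ≈ 6.367 km/s
(b) a³ = 1.95312 × 10^30 m³;  T = 2π √(a³/GM) = 2π × 3.92624 × 10^6 s = 2.46693 × 10^7 s ≈ 285.5 days
(c) vₚ/vₐ = rₐ/rₚ (angular momentum) = (2 × 10^10) / (5 × 10^9) = 4 ≈ 4

Final answer:
(a) velocity at periapsis vₚ = 6.367 km/s
(b) orbital period T = 285.5 days
(c) velocity ratio vₚ/vₐ = 4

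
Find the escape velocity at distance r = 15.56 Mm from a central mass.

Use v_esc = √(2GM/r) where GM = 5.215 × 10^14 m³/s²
r = 15.56 Mm = 1.556 × 10^7 m
GM = 5.215 × 10^14 m³/s²
2GM/r = 2 × (5.215 × 10^14) / (1.556 × 10^7) = 6.70308 × 10^7 m²/s²
v_esc = √(2GM/r) = 8187.24 m/s ≈ 8.187 km/s

Final answer: 8.187 km/s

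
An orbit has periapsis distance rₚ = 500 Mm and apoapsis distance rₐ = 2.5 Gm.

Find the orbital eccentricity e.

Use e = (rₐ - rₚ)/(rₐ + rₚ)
rₚ = 500 Mm = 5 × 10^8 m
rₐ = 2.5 Gm = 2.5 × 10^9 m
rₐ − rₚ = 2 × 10^9 m
rₐ + rₚ = 3 × 10^9 m
e = (rₐ − rₚ)/(rₐ + rₚ) = 0.666667

Final answer: e = 0.6667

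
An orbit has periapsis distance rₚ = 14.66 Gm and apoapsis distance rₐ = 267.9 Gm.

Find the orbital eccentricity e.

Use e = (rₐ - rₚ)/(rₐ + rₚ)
rₚ = 14.66 Gm = 1.466 × 10^10 m
rₐ = 267.9 Gm = 2.679 × 10^11 m
rₐ − rₚ = 2.5324 × 10^11 m
rₐ + rₚ = 2.8256 × 10^11 m
e = (rₐ − rₚ)/(rₐ + rₚ) = 0.896234

Final answer: e = 0.8962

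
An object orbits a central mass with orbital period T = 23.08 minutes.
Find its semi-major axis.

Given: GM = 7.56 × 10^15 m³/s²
T = 23.08 minutes = 1384.8 s
GM = 7.56 × 10^15 m³/s²
Kepler's third law: a³ = GM T² / (4π²)
T² = 1.91767 × 10^6 s²
a³ = (7.56 × 10^15) × (1.91767 × 10^6) / (4π²) = 3.67228 × 10^20 m³
a = (a³)^(1/3) = 7.16108 × 10^6 m ≈ 7.161 Mm

Final answer: 7.161 Mm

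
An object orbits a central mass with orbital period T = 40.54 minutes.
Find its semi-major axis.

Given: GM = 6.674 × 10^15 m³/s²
T = 40.54 minutes = 2432.4 s
GM = 6.674 × 10^15 m³/s²
Kepler's third law: a³ = GM T² / (4π²)
T² = 5.91657 × 10^6 s²
a³ = (6.674 × 10^15) × (5.91657 × 10^6) / (4π²) = 1.00022 × 10^21 m³
a = (a³)^(1/3) = 1.00007 × 10^7 m ≈ 10 Mm

Final answer: 10 Mm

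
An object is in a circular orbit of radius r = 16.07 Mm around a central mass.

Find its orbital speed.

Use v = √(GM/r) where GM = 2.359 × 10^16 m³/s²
r = 16.07 Mm = 1.607 × 10^7 m
GM = 2.359 × 10^16 m³/s²
GM/r = (2.359 × 10^16) / (1.607 × 10^7) = 1.46795 × 10^9 m²/s²
v = √(GM/r) = 38313.9 m/s ≈ 38.31 km/s

Final answer: 38.31 km/s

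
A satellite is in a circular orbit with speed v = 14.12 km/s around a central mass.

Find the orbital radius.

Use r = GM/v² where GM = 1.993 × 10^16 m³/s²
v = 14.12 km/s = 14120 m/s
GM = 1.993 × 10^16 m³/s²
v² = 1.99374 × 10^8 m²/s²
r = GM/v² = (1.993 × 10^16) / (1.99374 × 10^8) = 9.99627 × 10^7 m ≈ 99.96 Mm

Final answer: 99.96 Mm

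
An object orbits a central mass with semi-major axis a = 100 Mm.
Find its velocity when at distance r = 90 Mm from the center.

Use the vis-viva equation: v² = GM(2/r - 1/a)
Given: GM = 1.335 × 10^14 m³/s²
a = 100 Mm = 1 × 10^8 m
r = 90 Mm = 9 × 10^7 m
GM = 1.335 × 10^14 m³/s²
2/r − 1/a = 2.22222 × 10^-8 − 1 × 10^-8 = 1.22222 × 10^-8 m⁻¹
v² = GM (2/r − 1/a) = 1.63167 × 10^6 m²/s²
v = 1277.37 m/s ≈ 1.277 km/s

Final answer: 1.277 km/s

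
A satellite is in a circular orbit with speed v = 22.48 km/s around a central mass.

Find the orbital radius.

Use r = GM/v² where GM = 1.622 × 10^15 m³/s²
v = 22.48 km/s = 22480 m/s
GM = 1.622 × 10^15 m³/s²
v² = 5.0535 × 10^8 m²/s²
r = GM/v² = (1.622 × 10^15) / (5.0535 × 10^8) = 3.20965 × 10^6 m ≈ 3.21 × 10^6 m

Final answer: 3.21 × 10^6 m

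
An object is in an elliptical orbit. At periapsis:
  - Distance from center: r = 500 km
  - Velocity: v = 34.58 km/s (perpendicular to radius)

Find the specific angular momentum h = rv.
r = 500 km = 500000 m
v = 34.58 km/s = 34580 m/s
h = rv = 500000 × 34580 = 1.729 × 10^10 m²/s ≈ 1.729 × 10^10 m²/s

Final answer: h = 1.729 × 10^10 m²/s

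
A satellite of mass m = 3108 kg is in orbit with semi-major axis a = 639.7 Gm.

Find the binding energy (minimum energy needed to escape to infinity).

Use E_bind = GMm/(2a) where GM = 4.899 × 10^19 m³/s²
a = 639.7 Gm = 6.397 × 10^11 m
GM = 4.899 × 10^19 m³/s²
m = 3108 kg
GMm = 4.899 × 10^19 × 3108 = 1.52261 × 10^23 m³·kg/s²
2a = 1.2794 × 10^12 m
E_bind = GMm/(2a) = 1.1901 × 10^11 J ≈ 119 GJ

Final answer: 119 GJ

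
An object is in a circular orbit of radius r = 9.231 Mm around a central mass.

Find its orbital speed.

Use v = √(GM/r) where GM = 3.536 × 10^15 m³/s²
r = 9.231 Mm = 9.231 × 10^6 m
GM = 3.536 × 10^15 m³/s²
GM/r = (3.536 × 10^15) / (9.231 × 10^6) = 3.83057 × 10^8 m²/s²
v = √(GM/r) = 19571.8 m/s ≈ 19.57 km/s

Final answer: 19.57 km/s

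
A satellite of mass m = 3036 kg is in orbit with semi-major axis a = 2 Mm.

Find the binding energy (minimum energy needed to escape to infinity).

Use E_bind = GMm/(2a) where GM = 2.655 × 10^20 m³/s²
a = 2 Mm = 2 × 10^6 m
GM = 2.655 × 10^20 m³/s²
m = 3036 kg
GMm = 2.655 × 10^20 × 3036 = 8.06058 × 10^23 m³·kg/s²
2a = 4 × 10^6 m
E_bind = GMm/(2a) = 2.01514 × 10^17 J ≈ 201.5 PJ

Final answer: 201.5 PJ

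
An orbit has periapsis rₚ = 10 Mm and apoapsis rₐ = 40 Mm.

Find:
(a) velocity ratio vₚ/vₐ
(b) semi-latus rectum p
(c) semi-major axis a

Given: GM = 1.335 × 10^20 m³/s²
rₚ = 10 Mm = 1 × 10^7 m
rₐ = 40 Mm = 4 × 10^7 m
GM = 1.335 × 10^20 m³/s²
a = (rₚ + rₐ)/2 = 2.5 × 10^7 m
e = (rₐ − rₚ)/(rₐ + rₚ) = (3 × 10^7) / (5 × 10^7) = 0.6
(a) vₚ/vₐ = rₐ/rₚ (angular momentum) = (4 × 10^7) / (1 × 10^7) = 4 ≈ 4
(b) 1 − e² = 0.64;  p = a(1 − e²) = 2.5 × 10^7 × 0.64 = 1.6 × 10^7 m ≈ 16 Mm
(c) a = 2.5 × 10^7 m ≈ 25 Mm

Final answer:
(a) velocity ratio vₚ/vₐ = 4
(b) semi-latus rectum p = 16 Mm
(c) semi-major axis a = 25 Mm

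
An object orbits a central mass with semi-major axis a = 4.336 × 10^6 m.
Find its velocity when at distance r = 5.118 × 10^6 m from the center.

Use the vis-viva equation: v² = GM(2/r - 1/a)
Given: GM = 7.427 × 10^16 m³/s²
a = 4.336 × 10^6 m
r = 5.118 × 10^6 m
GM = 7.427 × 10^16 m³/s²
2/r − 1/a = 3.90778 × 10^-7 − 2.30627 × 10^-7 = 1.6015 × 10^-7 m⁻¹
v² = GM (2/r − 1/a) = 1.18944 × 10^10 m²/s²
v = 109061 m/s ≈ 109.1 km/s

Final answer: 109.1 km/s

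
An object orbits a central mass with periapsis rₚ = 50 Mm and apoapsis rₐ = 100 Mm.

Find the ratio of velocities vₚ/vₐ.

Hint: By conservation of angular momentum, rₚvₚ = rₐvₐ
rₚ = 50 Mm = 5 × 10^7 m
rₐ = 100 Mm = 1 × 10^8 m
rₚvₚ = rₐvₐ  ⇒  vₚ/vₐ = rₐ/rₚ
vₚ/vₐ = (1 × 10^8) / (5 × 10^7) = 2

Final answer: vₚ/vₐ = 2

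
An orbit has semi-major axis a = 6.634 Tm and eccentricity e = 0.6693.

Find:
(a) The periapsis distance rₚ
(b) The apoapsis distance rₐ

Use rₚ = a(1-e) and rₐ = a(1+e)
a = 6.634 Tm = 6.634 × 10^12 m
e = 0.6693:  1 − e = 0.3307,  1 + e = 1.6693
(a) rₚ = a(1 − e) = 6.634 × 10^12 m × 0.3307 = 2.19386 × 10^12 m ≈ 2.194 Tm
(b) rₐ = a(1 + e) = 6.634 × 10^12 m × 1.6693 = 1.10741 × 10^13 m ≈ 11.07 Tm

Final answer:
(a) rₚ = 2.194 Tm
(b) rₐ = 11.07 Tm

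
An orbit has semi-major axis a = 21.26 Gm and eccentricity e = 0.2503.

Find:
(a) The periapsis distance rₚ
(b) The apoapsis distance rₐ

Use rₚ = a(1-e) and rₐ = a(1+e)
a = 21.26 Gm = 2.126 × 10^10 m
e = 0.2503:  1 − e = 0.7497,  1 + e = 1.2503
(a) rₚ = a(1 − e) = 2.126 × 10^10 m × 0.7497 = 1.59386 × 10^10 m ≈ 15.94 Gm
(b) rₐ = a(1 + e) = 2.126 × 10^10 m × 1.2503 = 2.65814 × 10^10 m ≈ 26.58 Gm

Final answer:
(a) rₚ = 15.94 Gm
(b) rₐ = 26.58 Gm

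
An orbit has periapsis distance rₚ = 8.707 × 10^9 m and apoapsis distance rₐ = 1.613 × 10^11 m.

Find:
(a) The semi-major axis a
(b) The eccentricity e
rₚ = 8.707 × 10^9 m
rₐ = 1.613 × 10^11 m
(a) a = (rₚ + rₐ)/2 = 8.50035 × 10^10 m ≈ 8.5 × 10^10 m
(b) e = (rₐ − rₚ)/(rₐ + rₚ) = (1.52593 × 10^11) / (1.70007 × 10^11) = 0.897569

Final answer:
(a) a = 8.5 × 10^10 m
(b) e = 0.8976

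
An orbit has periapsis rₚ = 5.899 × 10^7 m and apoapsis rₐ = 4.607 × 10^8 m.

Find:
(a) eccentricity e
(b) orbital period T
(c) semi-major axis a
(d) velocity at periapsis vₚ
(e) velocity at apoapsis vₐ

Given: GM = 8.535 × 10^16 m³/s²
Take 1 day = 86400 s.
rₚ = 5.899 × 10^7 m
rₐ = 4.607 × 10^8 m
GM = 8.535 × 10^16 m³/s²
a = (rₚ + rₐ)/2 = 2.59845 × 10^8 m
e = (rₐ − rₚ)/(rₐ + rₚ) = (4.0171 × 10^8) / (5.1969 × 10^8) = 0.77298
(a) e = 0.77298 ≈ 0.773
(b) a³ = 1.75446 × 10^25 m³;  T = 2π √(a³/GM) = 2π × 14337.4 s = 90084.4 s ≈ 1.043 days
(c) a = 2.59845 × 10^8 m ≈ 2.598 × 10^8 m
(d) vₚ² = GM (2/rₚ − 1/a) = 8.535 × 10^16 × (3.39041 × 10^-8 − 3.84845 × 10^-9) = 2.56525 × 10^9 m²/s²;  vₚ = 50648.3 m/s ≈ 50.65 km/s
(e) vₐ² = GM (2/rₐ − 1/a) = 8.535 × 10^16 × (4.34122 × 10^-9 − 3.84845 × 10^-9) = 4.20581 × 10^7 m²/s²;  vₐ = 6485.22 m/s ≈ 6.485 km/s

Final answer:
(a) eccentricity e = 0.773
(b) orbital period T = 1.043 days
(c) semi-major axis a = 2.598 × 10^8 m
(d) velocity at periapsis vₚ = 50.65 km/s
(e) velocity at apoapsis vₐ = 6.485 km/s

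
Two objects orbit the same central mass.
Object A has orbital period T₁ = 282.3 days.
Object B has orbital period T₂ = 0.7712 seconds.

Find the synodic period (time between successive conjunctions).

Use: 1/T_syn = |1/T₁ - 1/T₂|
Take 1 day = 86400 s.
T₁ = 282.3 days = 2.43907 × 10^7 s
T₂ = 0.7712 seconds
1/T₁ = 4.09992 × 10^-8 s⁻¹
1/T₂ = 1.29668 s⁻¹
|1/T₁ − 1/T₂| = 1.29668 s⁻¹
T_syn = 1 / |1/T₁ − 1/T₂| = 0.7712 s ≈ 0.7712 seconds

Final answer: T_syn = 0.7712 seconds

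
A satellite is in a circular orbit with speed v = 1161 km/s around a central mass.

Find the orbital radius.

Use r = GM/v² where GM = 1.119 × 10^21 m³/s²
v = 1161 km/s = 1.161 × 10^6 m/s
GM = 1.119 × 10^21 m³/s²
v² = 1.34792 × 10^12 m²/s²
r = GM/v² = (1.119 × 10^21) / (1.34792 × 10^12) = 8.30167 × 10^8 m ≈ 830.2 Mm

Final answer: 830.2 Mm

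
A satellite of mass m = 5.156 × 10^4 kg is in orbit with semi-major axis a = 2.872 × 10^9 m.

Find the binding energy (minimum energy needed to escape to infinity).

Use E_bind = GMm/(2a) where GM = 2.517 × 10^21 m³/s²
a = 2.872 × 10^9 m
GM = 2.517 × 10^21 m³/s²
m = 5.156 × 10^4 kg
GMm = 2.517 × 10^21 × 51560 = 1.29777 × 10^26 m³·kg/s²
2a = 5.744 × 10^9 m
E_bind = GMm/(2a) = 2.25934 × 10^16 J ≈ 22.59 PJ

Final answer: 22.59 PJ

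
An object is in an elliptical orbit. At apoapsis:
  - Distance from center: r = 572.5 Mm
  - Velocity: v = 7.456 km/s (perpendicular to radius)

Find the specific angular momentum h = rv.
r = 572.5 Mm = 5.725 × 10^8 m
v = 7.456 km/s = 7456 m/s
h = rv = 5.725 × 10^8 × 7456 = 4.26856 × 10^12 m²/s ≈ 4.269 × 10^12 m²/s

Final answer: h = 4.269 × 10^12 m²/s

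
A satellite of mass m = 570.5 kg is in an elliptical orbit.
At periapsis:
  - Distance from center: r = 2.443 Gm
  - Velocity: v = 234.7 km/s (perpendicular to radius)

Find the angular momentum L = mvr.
r = 2.443 Gm = 2.443 × 10^9 m
v = 234.7 km/s = 234700 m/s
vr = 234700 × 2.443 × 10^9 = 5.73372 × 10^14 m²/s
L = m × vr = 570.5 × 5.73372 × 10^14 = 3.27109 × 10^17 kg·m²/s ≈ 3.271 × 10^17 kg·m²/s

Final answer: L = 3.271 × 10^17 kg·m²/s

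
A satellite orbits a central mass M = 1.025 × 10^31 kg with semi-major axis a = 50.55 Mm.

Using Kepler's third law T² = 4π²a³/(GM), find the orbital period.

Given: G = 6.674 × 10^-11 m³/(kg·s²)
M = 1.025 × 10^31 kg
GM = G × M = 6.674 × 10^-11 × 1.025 × 10^31 = 6.84085 × 10^20 m³/s²
a = 50.55 Mm = 5.055 × 10^7 m
a³ = 1.29171 × 10^23 m³
T = 2π √(a³/GM) = 2π √((1.29171 × 10^23) / (6.84085 × 10^20)) = 2π × 13.7413 s
T = 86.3389 s ≈ 1.439 minutes

Final answer: 1.439 minutes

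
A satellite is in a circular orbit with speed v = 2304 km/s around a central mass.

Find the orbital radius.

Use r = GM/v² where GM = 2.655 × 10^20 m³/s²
v = 2304 km/s = 2.304 × 10^6 m/s
GM = 2.655 × 10^20 m³/s²
v² = 5.30842 × 10^12 m²/s²
r = GM/v² = (2.655 × 10^20) / (5.30842 × 10^12) = 5.00149 × 10^7 m ≈ 50.01 Mm

Final answer: 50.01 Mm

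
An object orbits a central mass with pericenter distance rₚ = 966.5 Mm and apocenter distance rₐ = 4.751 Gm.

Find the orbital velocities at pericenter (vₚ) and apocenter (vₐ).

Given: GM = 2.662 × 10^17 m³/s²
rₚ = 966.5 Mm = 9.665 × 10^8 m
rₐ = 4.751 Gm = 4.751 × 10^9 m
GM = 2.662 × 10^17 m³/s²
a = (rₚ + rₐ)/2 = 2.85875 × 10^9 m
Vis-viva: v² = GM (2/r − 1/a)
vₚ² = 2.662 × 10^17 × (2.06932 × 10^-9 − 3.49803 × 10^-10) = 4.57736 × 10^8 m²/s²
vₚ = 21394.8 m/s ≈ 21.39 km/s
vₐ² = 2.662 × 10^17 × (4.20964 × 10^-10 − 3.49803 × 10^-10) = 1.8943 × 10^7 m²/s²
vₐ = 4352.36 m/s ≈ 4.352 km/s

Final answer: vₚ = 21.39 km/s, vₐ = 4.352 km/s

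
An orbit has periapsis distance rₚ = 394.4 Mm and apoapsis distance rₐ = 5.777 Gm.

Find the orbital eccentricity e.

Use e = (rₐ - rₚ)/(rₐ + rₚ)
rₚ = 394.4 Mm = 3.944 × 10^8 m
rₐ = 5.777 Gm = 5.777 × 10^9 m
rₐ − rₚ = 5.3826 × 10^9 m
rₐ + rₚ = 6.1714 × 10^9 m
e = (rₐ − rₚ)/(rₐ + rₚ) = 0.872185

Final answer: e = 0.8722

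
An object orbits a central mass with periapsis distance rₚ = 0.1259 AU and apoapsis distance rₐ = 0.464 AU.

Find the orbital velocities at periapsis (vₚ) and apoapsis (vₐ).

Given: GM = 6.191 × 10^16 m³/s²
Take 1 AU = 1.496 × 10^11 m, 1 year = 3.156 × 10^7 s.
rₚ = 0.1259 AU = 1.88346 × 10^10 m
rₐ = 0.464 AU = 6.94144 × 10^10 m
GM = 6.191 × 10^16 m³/s²
a = (rₚ + rₐ)/2 = 4.41245 × 10^10 m
Vis-viva: v² = GM (2/r − 1/a)
vₚ² = 6.191 × 10^16 × (1.06187 × 10^-10 − 2.26631 × 10^-11) = 5.17098 × 10^6 m²/s²
vₚ = 2273.98 m/s ≈ 0.4797 AU/year
vₐ² = 6.191 × 10^16 × (2.88125 × 10^-11 − 2.26631 × 10^-11) = 380705 m²/s²
vₐ = 617.013 m/s ≈ 0.1302 AU/year

Final answer: vₚ = 0.4797 AU/year, vₐ = 0.1302 AU/year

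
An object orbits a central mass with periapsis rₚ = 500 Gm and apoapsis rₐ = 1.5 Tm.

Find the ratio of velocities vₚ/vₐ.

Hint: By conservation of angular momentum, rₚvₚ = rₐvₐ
rₚ = 500 Gm = 5 × 10^11 m
rₐ = 1.5 Tm = 1.5 × 10^12 m
rₚvₚ = rₐvₐ  ⇒  vₚ/vₐ = rₐ/rₚ
vₚ/vₐ = (1.5 × 10^12) / (5 × 10^11) = 3

Final answer: vₚ/vₐ = 3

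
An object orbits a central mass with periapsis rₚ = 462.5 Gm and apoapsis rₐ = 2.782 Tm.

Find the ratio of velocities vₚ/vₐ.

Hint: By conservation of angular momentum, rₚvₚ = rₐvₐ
rₚ = 462.5 Gm = 4.625 × 10^11 m
rₐ = 2.782 Tm = 2.782 × 10^12 m
rₚvₚ = rₐvₐ  ⇒  vₚ/vₐ = rₐ/rₚ
vₚ/vₐ = (2.782 × 10^12) / (4.625 × 10^11) = 6.01514

Final answer: vₚ/vₐ = 6.015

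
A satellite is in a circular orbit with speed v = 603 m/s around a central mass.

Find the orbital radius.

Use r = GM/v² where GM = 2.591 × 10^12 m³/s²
v = 603 m/s
GM = 2.591 × 10^12 m³/s²
v² = 363609 m²/s²
r = GM/v² = (2.591 × 10^12) / 363609 = 7.12579 × 10^6 m ≈ 7.126 Mm

Final answer: 7.126 Mm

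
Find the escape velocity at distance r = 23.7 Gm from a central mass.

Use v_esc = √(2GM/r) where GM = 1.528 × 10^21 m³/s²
r = 23.7 Gm = 2.37 × 10^10 m
GM = 1.528 × 10^21 m³/s²
2GM/r = 2 × (1.528 × 10^21) / (2.37 × 10^10) = 1.28945 × 10^11 m²/s²
v_esc = √(2GM/r) = 359089 m/s ≈ 359.1 km/s

Final answer: 359.1 km/s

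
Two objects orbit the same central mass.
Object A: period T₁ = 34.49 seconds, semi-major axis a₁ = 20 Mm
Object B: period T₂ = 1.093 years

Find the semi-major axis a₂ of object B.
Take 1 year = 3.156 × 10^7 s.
T₁ = 34.49 seconds
T₂ = 1.093 years = 3.44951 × 10^7 s
a₁ = 20 Mm = 2 × 10^7 m
Kepler's third law: (T₂/T₁)² = (a₂/a₁)³  ⇒  a₂ = a₁ (T₂/T₁)^(2/3)
T₂/T₁ = 1.00015 × 10^6
(T₂/T₁)^(2/3) = 10001
a₂ = 2 × 10^7 m × 10001 = 2.0002 × 10^11 m ≈ 200 Gm

Final answer: a₂ = 200 Gm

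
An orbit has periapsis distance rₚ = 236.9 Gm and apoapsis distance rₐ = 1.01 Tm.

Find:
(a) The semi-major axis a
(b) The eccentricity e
rₚ = 236.9 Gm = 2.369 × 10^11 m
rₐ = 1.01 Tm = 1.01 × 10^12 m
(a) a = (rₚ + rₐ)/2 = 6.2345 × 10^11 m ≈ 623.5 Gm
(b) e = (rₐ − rₚ)/(rₐ + rₚ) = (7.731 × 10^11) / (1.2469 × 10^12) = 0.620018

Final answer:
(a) a = 623.5 Gm
(b) e = 0.62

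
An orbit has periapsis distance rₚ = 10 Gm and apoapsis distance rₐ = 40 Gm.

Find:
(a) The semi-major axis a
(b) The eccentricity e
rₚ = 10 Gm = 1 × 10^10 m
rₐ = 40 Gm = 4 × 10^10 m
(a) a = (rₚ + rₐ)/2 = 2.5 × 10^10 m ≈ 25 Gm
(b) e = (rₐ − rₚ)/(rₐ + rₚ) = (3 × 10^10) / (5 × 10^10) = 0.6

Final answer:
(a) a = 25 Gm
(b) e = 0.6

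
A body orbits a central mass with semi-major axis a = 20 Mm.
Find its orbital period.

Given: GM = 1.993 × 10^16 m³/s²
a = 20 Mm = 2 × 10^7 m
GM = 1.993 × 10^16 m³/s²
a³ = 8 × 10^21 m³
T = 2π √(a³/GM) = 2π √((8 × 10^21) / (1.993 × 10^16)) = 2π × 633.565 s
T = 3980.81 s ≈ 1.106 hours

Final answer: 1.106 hours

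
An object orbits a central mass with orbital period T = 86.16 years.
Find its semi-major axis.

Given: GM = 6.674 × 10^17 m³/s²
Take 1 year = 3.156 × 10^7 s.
T = 86.16 years = 2.71921 × 10^9 s
GM = 6.674 × 10^17 m³/s²
Kepler's third law: a³ = GM T² / (4π²)
T² = 7.3941 × 10^18 s²
a³ = (6.674 × 10^17) × (7.3941 × 10^18) / (4π²) = 1.25001 × 10^35 m³
a = (a³)^(1/3) = 5.00001 × 10^11 m ≈ 500 Gm

Final answer: 500 Gm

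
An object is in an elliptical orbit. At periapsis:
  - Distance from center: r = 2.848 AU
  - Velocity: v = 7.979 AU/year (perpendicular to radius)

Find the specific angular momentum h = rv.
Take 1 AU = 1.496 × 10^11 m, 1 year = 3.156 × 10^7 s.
r = 2.848 AU = 4.26061 × 10^11 m
v = 7.979 AU/year = 37821.9 m/s
h = rv = 4.26061 × 10^11 × 37821.9 = 1.61144 × 10^16 m²/s ≈ 1.611 × 10^16 m²/s

Final answer: h = 1.611 × 10^16 m²/s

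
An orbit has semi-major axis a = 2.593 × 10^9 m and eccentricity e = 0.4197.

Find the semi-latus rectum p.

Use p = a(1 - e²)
a = 2.593 × 10^9 m
e = 0.4197,  e² = 0.176148,  1 − e² = 0.823852
p = a(1 − e²) = 2.593 × 10^9 m × 0.823852 = 2.13625 × 10^9 m ≈ 2.136 × 10^9 m

Final answer: p = 2.136 × 10^9 m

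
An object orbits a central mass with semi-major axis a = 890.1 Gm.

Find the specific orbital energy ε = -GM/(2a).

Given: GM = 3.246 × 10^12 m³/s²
a = 890.1 Gm = 8.901 × 10^11 m
GM = 3.246 × 10^12 m³/s²
2a = 1.7802 × 10^12 m
ε = −GM/(2a) = -1.82339 J/kg ≈ -1.823 J/kg

Final answer: -1.823 J/kg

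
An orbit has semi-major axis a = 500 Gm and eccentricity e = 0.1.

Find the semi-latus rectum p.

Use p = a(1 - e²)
a = 500 Gm = 5 × 10^11 m
e = 0.1,  e² = 0.01,  1 − e² = 0.99
p = a(1 − e²) = 5 × 10^11 m × 0.99 = 4.95 × 10^11 m ≈ 495 Gm

Final answer: p = 495 Gm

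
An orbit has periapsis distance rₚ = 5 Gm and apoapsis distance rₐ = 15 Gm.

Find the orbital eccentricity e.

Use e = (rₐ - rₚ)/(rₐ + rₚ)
rₚ = 5 Gm = 5 × 10^9 m
rₐ = 15 Gm = 1.5 × 10^10 m
rₐ − rₚ = 1 × 10^10 m
rₐ + rₚ = 2 × 10^10 m
e = (rₐ − rₚ)/(rₐ + rₚ) = 0.5

Final answer: e = 0.5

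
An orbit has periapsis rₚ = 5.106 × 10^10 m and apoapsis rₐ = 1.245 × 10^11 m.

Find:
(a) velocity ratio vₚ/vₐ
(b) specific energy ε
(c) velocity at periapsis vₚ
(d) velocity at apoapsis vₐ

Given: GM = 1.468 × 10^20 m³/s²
rₚ = 5.106 × 10^10 m
rₐ = 1.245 × 10^11 m
GM = 1.468 × 10^20 m³/s²
a = (rₚ + rₐ)/2 = 8.778 × 10^10 m
e = (rₐ − rₚ)/(rₐ + rₚ) = (7.344 × 10^10) / (1.7556 × 10^11) = 0.418319
(a) vₚ/vₐ = rₐ/rₚ (angular momentum) = (1.245 × 10^11) / (5.106 × 10^10) = 2.43831 ≈ 2.438
(b) 2a = 1.7556 × 10^11 m;  ε = −GM/(2a) = -8.36181 × 10^8 J/kg ≈ -836.2 MJ/kg
(c) vₚ² = GM (2/rₚ − 1/a) = 1.468 × 10^20 × (3.91696 × 10^-11 − 1.13921 × 10^-11) = 4.07774 × 10^9 m²/s²;  vₚ = 63857.1 m/s ≈ 63.86 km/s
(d) vₐ² = GM (2/rₐ − 1/a) = 1.468 × 10^20 × (1.60643 × 10^-11 − 1.13921 × 10^-11) = 6.8587 × 10^8 m²/s²;  vₐ = 26189.1 m/s ≈ 26.19 km/s

Final answer:
(a) velocity ratio vₚ/vₐ = 2.438
(b) specific energy ε = -836.2 MJ/kg
(c) velocity at periapsis vₚ = 63.86 km/s
(d) velocity at apoapsis vₐ = 26.19 km/s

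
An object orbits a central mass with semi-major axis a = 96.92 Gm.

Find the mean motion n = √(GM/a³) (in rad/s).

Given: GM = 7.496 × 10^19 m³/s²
a = 96.92 Gm = 9.692 × 10^10 m
GM = 7.496 × 10^19 m³/s²
a³ = 9.10417 × 10^32 m³
GM/a³ = (7.496 × 10^19) / (9.10417 × 10^32) = 8.23359 × 10^-14 s⁻²
n = √(GM/a³) = 2.86942 × 10^-7 rad/s ≈ 2.869 × 10^-7 rad/s

Final answer: n = 2.869 × 10^-7 rad/s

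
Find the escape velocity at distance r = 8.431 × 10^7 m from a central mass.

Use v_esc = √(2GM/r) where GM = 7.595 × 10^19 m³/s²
r = 8.431 × 10^7 m
GM = 7.595 × 10^19 m³/s²
2GM/r = 2 × (7.595 × 10^19) / (8.431 × 10^7) = 1.80168 × 10^12 m²/s²
v_esc = √(2GM/r) = 1.34227 × 10^6 m/s ≈ 1342 km/s

Final answer: 1342 km/s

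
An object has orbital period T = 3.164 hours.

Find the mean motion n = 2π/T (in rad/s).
T = 3.164 hours = 11390.4 s
n = 2π / 11390.4 s = 0.000551621 rad/s ≈ 0.0005516 rad/s

Final answer: n = 0.0005516 rad/s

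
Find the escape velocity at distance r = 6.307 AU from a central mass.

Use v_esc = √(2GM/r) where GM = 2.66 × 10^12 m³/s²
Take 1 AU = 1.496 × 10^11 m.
r = 6.307 AU = 9.43527 × 10^11 m
GM = 2.66 × 10^12 m³/s²
2GM/r = 2 × (2.66 × 10^12) / (9.43527 × 10^11) = 5.63842 m²/s²
v_esc = √(2GM/r) = 2.37454 m/s ≈ 2.375 m/s

Final answer: 2.375 m/s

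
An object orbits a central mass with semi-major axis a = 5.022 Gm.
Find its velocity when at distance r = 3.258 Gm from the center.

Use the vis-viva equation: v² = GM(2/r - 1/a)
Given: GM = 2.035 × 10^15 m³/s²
a = 5.022 Gm = 5.022 × 10^9 m
r = 3.258 Gm = 3.258 × 10^9 m
GM = 2.035 × 10^15 m³/s²
2/r − 1/a = 6.13874 × 10^-10 − 1.99124 × 10^-10 = 4.1475 × 10^-10 m⁻¹
v² = GM (2/r − 1/a) = 844016 m²/s²
v = 918.703 m/s ≈ 918.7 m/s

Final answer: 918.7 m/s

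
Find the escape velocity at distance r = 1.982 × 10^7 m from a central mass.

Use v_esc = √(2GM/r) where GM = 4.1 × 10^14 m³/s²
r = 1.982 × 10^7 m
GM = 4.1 × 10^14 m³/s²
2GM/r = 2 × (4.1 × 10^14) / (1.982 × 10^7) = 4.13724 × 10^7 m²/s²
v_esc = √(2GM/r) = 6432.13 m/s ≈ 6.432 km/s

Final answer: 6.432 km/s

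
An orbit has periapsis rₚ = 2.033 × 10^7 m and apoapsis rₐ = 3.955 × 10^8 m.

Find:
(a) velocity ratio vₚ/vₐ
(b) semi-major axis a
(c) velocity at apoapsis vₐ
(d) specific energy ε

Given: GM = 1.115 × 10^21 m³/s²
rₚ = 2.033 × 10^7 m
rₐ = 3.955 × 10^8 m
GM = 1.115 × 10^21 m³/s²
a = (rₚ + rₐ)/2 = 2.07915 × 10^8 m
e = (rₐ − rₚ)/(rₐ + rₚ) = (3.7517 × 10^8) / (4.1583 × 10^8) = 0.90222
(a) vₚ/vₐ = rₐ/rₚ (angular momentum) = (3.955 × 10^8) / (2.033 × 10^7) = 19.454 ≈ 19.45
(b) a = 2.07915 × 10^8 m ≈ 2.079 × 10^8 m
(c) vₐ² = GM (2/rₐ − 1/a) = 1.115 × 10^21 × (5.05689 × 10^-9 − 4.80966 × 10^-9) = 2.75664 × 10^11 m²/s²;  vₐ = 525037 m/s ≈ 525 km/s
(d) 2a = 4.1583 × 10^8 m;  ε = −GM/(2a) = -2.68138 × 10^12 J/kg ≈ -2681 GJ/kg

Final answer:
(a) velocity ratio vₚ/vₐ = 19.45
(b) semi-major axis a = 2.079 × 10^8 m
(c) velocity at apoapsis vₐ = 525 km/s
(d) specific energy ε = -2681 GJ/kg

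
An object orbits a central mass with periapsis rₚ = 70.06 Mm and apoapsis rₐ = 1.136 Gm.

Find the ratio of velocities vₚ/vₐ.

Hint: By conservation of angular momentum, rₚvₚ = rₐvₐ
rₚ = 70.06 Mm = 7.006 × 10^7 m
rₐ = 1.136 Gm = 1.136 × 10^9 m
rₚvₚ = rₐvₐ  ⇒  vₚ/vₐ = rₐ/rₚ
vₚ/vₐ = (1.136 × 10^9) / (7.006 × 10^7) = 16.2147

Final answer: vₚ/vₐ = 16.21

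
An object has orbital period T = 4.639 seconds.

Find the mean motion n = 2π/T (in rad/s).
T = 4.639 seconds
n = 2π / 4.639 s = 1.35443 rad/s ≈ 1.354 rad/s

Final answer: n = 1.354 rad/s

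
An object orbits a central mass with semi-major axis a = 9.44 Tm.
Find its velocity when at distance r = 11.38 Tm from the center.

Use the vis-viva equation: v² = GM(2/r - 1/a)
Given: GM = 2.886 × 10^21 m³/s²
a = 9.44 Tm = 9.44 × 10^12 m
r = 11.38 Tm = 1.138 × 10^13 m
GM = 2.886 × 10^21 m³/s²
2/r − 1/a = 1.75747 × 10^-13 − 1.05932 × 10^-13 = 6.98147 × 10^-14 m⁻¹
v² = GM (2/r − 1/a) = 2.01485 × 10^8 m²/s²
v = 14194.6 m/s ≈ 14.19 km/s

Final answer: 14.19 km/s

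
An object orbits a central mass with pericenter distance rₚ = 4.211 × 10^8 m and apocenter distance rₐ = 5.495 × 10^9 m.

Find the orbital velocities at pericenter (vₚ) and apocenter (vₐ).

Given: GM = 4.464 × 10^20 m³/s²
rₚ = 4.211 × 10^8 m
rₐ = 5.495 × 10^9 m
GM = 4.464 × 10^20 m³/s²
a = (rₚ + rₐ)/2 = 2.95805 × 10^9 m
Vis-viva: v² = GM (2/r − 1/a)
vₚ² = 4.464 × 10^20 × (4.74947 × 10^-9 − 3.38061 × 10^-10) = 1.96925 × 10^12 m²/s²
vₚ = 1.4033 × 10^6 m/s ≈ 1403 km/s
vₐ² = 4.464 × 10^20 × (3.63967 × 10^-10 − 3.38061 × 10^-10) = 1.15647 × 10^10 m²/s²
vₐ = 107540 m/s ≈ 107.5 km/s

Final answer: vₚ = 1403 km/s, vₐ = 107.5 km/s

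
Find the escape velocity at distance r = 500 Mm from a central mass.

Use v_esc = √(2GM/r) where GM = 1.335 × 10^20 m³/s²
r = 500 Mm = 5 × 10^8 m
GM = 1.335 × 10^20 m³/s²
2GM/r = 2 × (1.335 × 10^20) / (5 × 10^8) = 5.34 × 10^11 m²/s²
v_esc = √(2GM/r) = 730753 m/s ≈ 730.8 km/s

Final answer: 730.8 km/s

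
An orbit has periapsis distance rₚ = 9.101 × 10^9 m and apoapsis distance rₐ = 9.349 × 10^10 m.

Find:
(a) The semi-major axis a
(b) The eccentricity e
rₚ = 9.101 × 10^9 m
rₐ = 9.349 × 10^10 m
(a) a = (rₚ + rₐ)/2 = 5.12955 × 10^10 m ≈ 5.13 × 10^10 m
(b) e = (rₐ − rₚ)/(rₐ + rₚ) = (8.4389 × 10^10) / (1.02591 × 10^11) = 0.822577

Final answer:
(a) a = 5.13 × 10^10 m
(b) e = 0.8226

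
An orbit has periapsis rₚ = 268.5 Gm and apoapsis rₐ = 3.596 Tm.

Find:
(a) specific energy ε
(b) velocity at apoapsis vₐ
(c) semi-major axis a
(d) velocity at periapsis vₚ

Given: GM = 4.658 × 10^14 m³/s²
rₚ = 268.5 Gm = 2.685 × 10^11 m
rₐ = 3.596 Tm = 3.596 × 10^12 m
GM = 4.658 × 10^14 m³/s²
a = (rₚ + rₐ)/2 = 1.93225 × 10^12 m
e = (rₐ − rₚ)/(rₐ + rₚ) = (3.3275 × 10^12) / (3.8645 × 10^12) = 0.861043
(a) 2a = 3.8645 × 10^12 m;  ε = −GM/(2a) = -120.533 J/kg ≈ -120.5 J/kg
(b) vₐ² = GM (2/rₐ − 1/a) = 4.658 × 10^14 × (5.56174 × 10^-13 − 5.17531 × 10^-13) = 17.9995 m²/s²;  vₐ = 4.24258 m/s ≈ 4.243 m/s
(c) a = 1.93225 × 10^12 m ≈ 1.932 Tm
(d) vₚ² = GM (2/rₚ − 1/a) = 4.658 × 10^14 × (7.44879 × 10^-12 − 5.17531 × 10^-13) = 3228.58 m²/s²;  vₚ = 56.8206 m/s ≈ 56.82 m/s

Final answer:
(a) specific energy ε = -120.5 J/kg
(b) velocity at apoapsis vₐ = 4.243 m/s
(c) semi-major axis a = 1.932 Tm
(d) velocity at periapsis vₚ = 56.82 m/s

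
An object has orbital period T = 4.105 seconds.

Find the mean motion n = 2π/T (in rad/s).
T = 4.105 seconds
n = 2π / 4.105 s = 1.53062 rad/s ≈ 1.531 rad/s

Final answer: n = 1.531 rad/s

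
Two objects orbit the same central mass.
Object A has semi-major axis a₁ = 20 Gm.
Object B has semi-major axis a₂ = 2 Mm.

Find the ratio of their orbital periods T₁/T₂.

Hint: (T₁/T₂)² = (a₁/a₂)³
a₁ = 20 Gm = 2 × 10^10 m
a₂ = 2 Mm = 2 × 10^6 m
a₁/a₂ = 10000
T₁/T₂ = (a₁/a₂)^(3/2) = (10000)^1.5 = 1 × 10^6

Final answer: T₁/T₂ = 1 × 10^6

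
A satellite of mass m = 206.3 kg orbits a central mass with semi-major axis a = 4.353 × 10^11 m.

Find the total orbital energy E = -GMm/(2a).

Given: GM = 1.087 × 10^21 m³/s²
a = 4.353 × 10^11 m
GM = 1.087 × 10^21 m³/s²
2a = 8.706 × 10^11 m
GMm = 1.087 × 10^21 × 206.3 = 2.24248 × 10^23 m³·kg/s²
E = −GMm/(2a) = -2.57579 × 10^11 J ≈ -257.6 GJ

Final answer: -257.6 GJ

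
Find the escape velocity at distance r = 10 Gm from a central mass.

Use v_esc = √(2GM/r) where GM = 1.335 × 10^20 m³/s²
r = 10 Gm = 1 × 10^10 m
GM = 1.335 × 10^20 m³/s²
2GM/r = 2 × (1.335 × 10^20) / (1 × 10^10) = 2.67 × 10^10 m²/s²
v_esc = √(2GM/r) = 163401 m/s ≈ 163.4 km/s

Final answer: 163.4 km/s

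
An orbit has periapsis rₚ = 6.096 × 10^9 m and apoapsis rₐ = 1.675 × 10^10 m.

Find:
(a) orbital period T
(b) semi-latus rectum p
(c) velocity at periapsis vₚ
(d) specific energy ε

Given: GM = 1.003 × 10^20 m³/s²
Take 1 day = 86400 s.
rₚ = 6.096 × 10^9 m
rₐ = 1.675 × 10^10 m
GM = 1.003 × 10^20 m³/s²
a = (rₚ + rₐ)/2 = 1.1423 × 10^10 m
e = (rₐ − rₚ)/(rₐ + rₚ) = (1.0654 × 10^10) / (2.2846 × 10^10) = 0.46634
(a) a³ = 1.49053 × 10^30 m³;  T = 2π √(a³/GM) = 2π × 121905 s = 765949 s ≈ 8.865 days
(b) 1 − e² = 0.782527;  p = a(1 − e²) = 1.1423 × 10^10 × 0.782527 = 8.93881 × 10^9 m ≈ 8.939 × 10^9 m
(c) vₚ² = GM (2/rₚ − 1/a) = 1.003 × 10^20 × (3.28084 × 10^-10 − 8.75427 × 10^-11) = 2.41263 × 10^10 m²/s²;  vₚ = 155326 m/s ≈ 155.3 km/s
(d) 2a = 2.2846 × 10^10 m;  ε = −GM/(2a) = -4.39027 × 10^9 J/kg ≈ -4.39 GJ/kg

Final answer:
(a) orbital period T = 8.865 days
(b) semi-latus rectum p = 8.939 × 10^9 m
(c) velocity at periapsis vₚ = 155.3 km/s
(d) specific energy ε = -4.39 GJ/kg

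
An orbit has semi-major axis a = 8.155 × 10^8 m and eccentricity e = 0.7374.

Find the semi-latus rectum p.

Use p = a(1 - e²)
a = 8.155 × 10^8 m
e = 0.7374,  e² = 0.543759,  1 − e² = 0.456241
p = a(1 − e²) = 8.155 × 10^8 m × 0.456241 = 3.72065 × 10^8 m ≈ 3.721 × 10^8 m

Final answer: p = 3.721 × 10^8 m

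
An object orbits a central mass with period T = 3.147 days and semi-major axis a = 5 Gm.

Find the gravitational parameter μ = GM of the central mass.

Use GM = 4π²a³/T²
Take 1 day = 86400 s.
T = 3.147 days = 271901 s
a = 5 Gm = 5 × 10^9 m
a³ = 1.25 × 10^29 m³
T² = 7.393 × 10^10 s²
GM = 4π² × (1.25 × 10^29) / (7.393 × 10^10) = 6.67496 × 10^19 m³/s²
GM ≈ 6.675 × 10^19 m³/s²

Final answer: GM = 6.675 × 10^19 m³/s²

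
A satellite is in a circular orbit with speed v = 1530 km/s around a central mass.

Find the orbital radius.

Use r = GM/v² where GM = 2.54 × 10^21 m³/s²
v = 1530 km/s = 1.53 × 10^6 m/s
GM = 2.54 × 10^21 m³/s²
v² = 2.3409 × 10^12 m²/s²
r = GM/v² = (2.54 × 10^21) / (2.3409 × 10^12) = 1.08505 × 10^9 m ≈ 1.085 Gm

Final answer: 1.085 Gm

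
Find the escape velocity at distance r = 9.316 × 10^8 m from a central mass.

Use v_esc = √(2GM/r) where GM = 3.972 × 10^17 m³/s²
r = 9.316 × 10^8 m
GM = 3.972 × 10^17 m³/s²
2GM/r = 2 × (3.972 × 10^17) / (9.316 × 10^8) = 8.52726 × 10^8 m²/s²
v_esc = √(2GM/r) = 29201.5 m/s ≈ 29.2 km/s

Final answer: 29.2 km/s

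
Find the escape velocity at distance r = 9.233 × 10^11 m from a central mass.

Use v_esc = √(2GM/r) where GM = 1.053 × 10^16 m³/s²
r = 9.233 × 10^11 m
GM = 1.053 × 10^16 m³/s²
2GM/r = 2 × (1.053 × 10^16) / (9.233 × 10^11) = 22809.5 m²/s²
v_esc = √(2GM/r) = 151.028 m/s ≈ 151 m/s

Final answer: 151 m/s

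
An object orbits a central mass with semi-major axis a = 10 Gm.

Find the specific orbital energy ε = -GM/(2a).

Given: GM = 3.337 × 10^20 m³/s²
a = 10 Gm = 1 × 10^10 m
GM = 3.337 × 10^20 m³/s²
2a = 2 × 10^10 m
ε = −GM/(2a) = -1.6685 × 10^10 J/kg ≈ -16.68 GJ/kg

Final answer: -16.68 GJ/kg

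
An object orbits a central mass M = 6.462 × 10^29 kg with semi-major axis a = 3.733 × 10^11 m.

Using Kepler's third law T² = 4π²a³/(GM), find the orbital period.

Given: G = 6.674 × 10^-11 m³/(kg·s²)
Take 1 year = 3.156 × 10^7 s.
M = 6.462 × 10^29 kg
GM = G × M = 6.674 × 10^-11 × 6.462 × 10^29 = 4.31274 × 10^19 m³/s²
a = 3.733 × 10^11 m
a³ = 5.20204 × 10^34 m³
T = 2π √(a³/GM) = 2π √((5.20204 × 10^34) / (4.31274 × 10^19)) = 2π × 3.47304 × 10^7 s
T = 2.18218 × 10^8 s ≈ 6.914 years

Final answer: 6.914 years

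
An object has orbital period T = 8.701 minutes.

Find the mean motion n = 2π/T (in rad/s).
T = 8.701 minutes = 522.06 s
n = 2π / 522.06 s = 0.0120354 rad/s ≈ 0.01204 rad/s

Final answer: n = 0.01204 rad/s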